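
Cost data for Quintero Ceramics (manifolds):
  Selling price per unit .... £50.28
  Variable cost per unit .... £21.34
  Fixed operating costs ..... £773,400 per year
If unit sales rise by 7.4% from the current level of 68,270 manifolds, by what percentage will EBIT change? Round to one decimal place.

+12.2%

Contribution at this volume is 68,270 × £28.94 = £1,975,733.80.
EBIT = £1,975,733.80 − £773,400 = £1,202,333.80.
So DOL = total CM / EBIT = £1,975,733.80 / £1,202,333.80 = 1.6432.
Operating income changes by 1.6432 × +7.4% = +12.2%.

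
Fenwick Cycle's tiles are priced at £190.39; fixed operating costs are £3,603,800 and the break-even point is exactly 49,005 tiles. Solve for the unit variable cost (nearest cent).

Contribution per unit must be FC / Q = £3,603,800 / 49,005 = £73.5394.
Variable cost per unit = £190.39 − £73.5394 = £116.85.

£116.85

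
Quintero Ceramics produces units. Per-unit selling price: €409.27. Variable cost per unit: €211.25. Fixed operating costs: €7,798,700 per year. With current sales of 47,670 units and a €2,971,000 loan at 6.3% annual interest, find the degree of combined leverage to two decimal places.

Contribution at this volume is 47,670 × €198.02 = €9,439,613.40.
Operating income = contribution − fixed costs = €9,439,613.40 − €7,798,700 = €1,640,913.40. Interest = €187,173.00, so EBIT − I = €1,453,740.40.
DCL = contribution ÷ (EBIT − I) = €9,439,613.40 ÷ €1,453,740.40 = 6.4933.

6.49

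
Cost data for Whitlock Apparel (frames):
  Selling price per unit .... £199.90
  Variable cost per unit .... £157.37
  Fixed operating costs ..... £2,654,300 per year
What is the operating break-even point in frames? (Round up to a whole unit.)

Unit CM = price − variable cost = £199.90 − £157.37 = £42.53.
Break-even volume = fixed costs ÷ CM per unit = £2,654,300 ÷ £42.53 = 62,410.06, so 62,411 frames.

62,411 frames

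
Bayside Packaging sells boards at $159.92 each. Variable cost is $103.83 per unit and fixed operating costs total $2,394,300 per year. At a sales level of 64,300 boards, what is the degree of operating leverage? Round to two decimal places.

2.98

At 64,300 units, contribution = 64,300 × $56.09 = $3,606,587.00.
Operating income = contribution − fixed costs = $3,606,587.00 − $2,394,300 = $1,212,287.00.
Degree of operating leverage = $3,606,587.00 / $1,212,287.00 = 2.9750.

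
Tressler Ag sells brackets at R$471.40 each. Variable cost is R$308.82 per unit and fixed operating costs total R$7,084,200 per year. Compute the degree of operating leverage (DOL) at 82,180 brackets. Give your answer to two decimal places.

2.13

Contribution at this volume is 82,180 × R$162.58 = R$13,360,824.40.
EBIT = R$13,360,824.40 − R$7,084,200 = R$6,276,624.40.
So DOL = total CM / EBIT = R$13,360,824.40 / R$6,276,624.40 = 2.1287.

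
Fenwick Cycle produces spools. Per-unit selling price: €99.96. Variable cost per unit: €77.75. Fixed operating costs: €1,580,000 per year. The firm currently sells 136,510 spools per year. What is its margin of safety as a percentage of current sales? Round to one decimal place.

47.9%

Contribution margin per unit = €99.96 − €77.75 = €22.21. Break-even units = €1,580,000 ÷ €22.21 = 71,139.13; break-even revenue = 71,139.13 × €99.96 = €7,111,067.09.
Current sales = 136,510 × €99.96 = €13,645,539.60.
Margin of safety = (€13,645,539.60 − €7,111,067.09) ÷ €13,645,539.60 = 47.9%.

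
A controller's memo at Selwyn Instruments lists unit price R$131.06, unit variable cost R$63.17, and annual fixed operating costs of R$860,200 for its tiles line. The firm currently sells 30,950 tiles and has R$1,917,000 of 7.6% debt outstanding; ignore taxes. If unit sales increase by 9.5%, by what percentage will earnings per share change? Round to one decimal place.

+18.2%

Contribution at this volume is 30,950 × R$67.89 = R$2,101,195.50.
Operating income = contribution − fixed costs = R$2,101,195.50 − R$860,200 = R$1,240,995.50.
Interest = R$145,692.00, so EBIT − I = R$1,095,303.50.
DCL = total CM / (EBIT − I) = R$2,101,195.50 / R$1,095,303.50 = 1.9184.
%ΔEPS = DCL × %ΔSales = 1.9184 × +9.5% = +18.2%.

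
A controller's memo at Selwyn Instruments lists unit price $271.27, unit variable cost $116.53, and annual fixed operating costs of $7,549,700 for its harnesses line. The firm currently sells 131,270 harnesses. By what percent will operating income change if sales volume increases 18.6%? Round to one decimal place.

+29.6%

Total contribution margin = 131,270 × $154.74 = $20,312,719.80.
EBIT = $20,312,719.80 − $7,549,700 = $12,763,019.80.
So DOL = total CM / EBIT = $20,312,719.80 / $12,763,019.80 = 1.5915.
%ΔEBIT = DOL × %ΔSales = 1.5915 × +18.6% = +29.6%.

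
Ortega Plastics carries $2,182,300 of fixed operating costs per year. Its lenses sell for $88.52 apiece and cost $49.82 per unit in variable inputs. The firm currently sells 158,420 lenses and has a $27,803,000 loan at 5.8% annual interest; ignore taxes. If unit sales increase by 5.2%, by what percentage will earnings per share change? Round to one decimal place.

+13.6%

Contribution at this volume is 158,420 × $38.70 = $6,130,854.00.
EBIT = $6,130,854.00 − $2,182,300 = $3,948,554.00.
After interest of $1,612,574.00, pre-tax earnings = $2,335,980.00.
DCL = total CM / (EBIT − I) = $6,130,854.00 / $2,335,980.00 = 2.6245.
EPS therefore changes by 2.6245 × (+5.2%) = +13.6%.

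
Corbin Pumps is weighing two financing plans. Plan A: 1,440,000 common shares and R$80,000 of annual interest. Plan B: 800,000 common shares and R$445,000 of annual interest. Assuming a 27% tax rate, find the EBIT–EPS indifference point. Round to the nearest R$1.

R$901,250

Set EPS_A = EPS_B: (EBIT − R$80,000)(1 − 0.27) ÷ 1,440,000 = (EBIT − R$445,000)(1 − 0.27) ÷ 800,000.
The (1 − t) factor cancels: (EBIT − 80,000) × 800,000 = (EBIT − 445,000) × 1,440,000.
Solving, EBIT = (445,000·1,440,000 − 80,000·800,000) / (1,440,000 − 800,000) = 576,800,000,000 / 640,000 = 901,250.00.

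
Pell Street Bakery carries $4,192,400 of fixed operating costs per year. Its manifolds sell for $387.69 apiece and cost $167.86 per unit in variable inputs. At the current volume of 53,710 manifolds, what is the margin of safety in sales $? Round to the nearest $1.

$13,429,155

Each unit contributes $387.69 − $167.86 = $219.83. Break-even units = $4,192,400 ÷ $219.83 = 19,071.10; break-even revenue = 19,071.10 × $387.69 = $7,393,674.91.
Actual sales revenue = 53,710 × $387.69 = $20,822,829.90.
Margin of safety = $20,822,829.90 − $7,393,674.91 = $13,429,155.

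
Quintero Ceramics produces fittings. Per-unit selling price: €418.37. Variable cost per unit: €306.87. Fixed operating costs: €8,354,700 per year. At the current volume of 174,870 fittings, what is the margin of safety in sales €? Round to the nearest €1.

Contribution margin per unit = €418.37 − €306.87 = €111.50. Break-even units = €8,354,700 ÷ €111.50 = 74,930.04; break-even revenue = 74,930.04 × €418.37 = €31,348,482.86.
Actual sales revenue = 174,870 × €418.37 = €73,160,361.90.
Margin of safety = €73,160,361.90 − €31,348,482.86 = €41,811,879.

€41,811,879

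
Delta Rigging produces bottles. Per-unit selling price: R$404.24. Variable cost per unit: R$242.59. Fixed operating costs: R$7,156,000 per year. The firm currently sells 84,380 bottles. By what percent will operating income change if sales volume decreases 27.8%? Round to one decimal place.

-58.5%

At 84,380 units, contribution = 84,380 × R$161.65 = R$13,640,027.00.
Subtracting fixed costs: EBIT = R$13,640,027.00 − R$7,156,000 = R$6,484,027.00.
DOL = contribution ÷ EBIT = R$13,640,027.00 ÷ R$6,484,027.00 = 2.1036.
So EBIT moves 2.1036 × (-27.8%) = -58.5%.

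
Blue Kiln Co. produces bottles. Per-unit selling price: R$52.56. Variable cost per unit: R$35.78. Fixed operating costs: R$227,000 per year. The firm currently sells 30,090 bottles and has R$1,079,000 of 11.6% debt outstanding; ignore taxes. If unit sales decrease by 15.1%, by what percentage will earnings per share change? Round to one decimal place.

-49.9%

At 30,090 units, contribution = 30,090 × R$16.78 = R$504,910.20.
Operating income = contribution − fixed costs = R$504,910.20 − R$227,000 = R$277,910.20.
Interest = R$125,164.00, so EBIT − I = R$152,746.20.
Degree of combined leverage = contribution ÷ (EBIT − I) = R$504,910.20 ÷ R$152,746.20 = 3.3055.
EPS therefore changes by 3.3055 × (-15.1%) = -49.9%.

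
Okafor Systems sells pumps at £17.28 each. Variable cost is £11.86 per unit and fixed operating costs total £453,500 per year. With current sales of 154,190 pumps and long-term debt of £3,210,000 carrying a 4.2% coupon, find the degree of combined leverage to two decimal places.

3.38

Total contribution margin = 154,190 × £5.42 = £835,709.80.
Subtracting fixed costs: EBIT = £835,709.80 − £453,500 = £382,209.80. Interest = £134,820.00.
DOL = £835,709.80 ÷ £382,209.80 = 2.1865; DFL = £382,209.80 ÷ £247,389.80 = 1.5450.
Combined leverage = 2.1865 × 1.5450 = 3.3781.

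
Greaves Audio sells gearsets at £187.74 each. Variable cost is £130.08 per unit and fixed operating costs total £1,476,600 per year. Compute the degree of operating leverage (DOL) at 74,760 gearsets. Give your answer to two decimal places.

1.52

Contribution at this volume is 74,760 × £57.66 = £4,310,661.60.
Subtracting fixed costs: EBIT = £4,310,661.60 − £1,476,600 = £2,834,061.60.
So DOL = total CM / EBIT = £4,310,661.60 / £2,834,061.60 = 1.5210.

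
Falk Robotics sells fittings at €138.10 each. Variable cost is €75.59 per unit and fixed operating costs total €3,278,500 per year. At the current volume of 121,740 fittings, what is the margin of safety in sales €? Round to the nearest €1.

€9,569,279

Each unit contributes €138.10 − €75.59 = €62.51. Break-even units = €3,278,500 ÷ €62.51 = 52,447.61; break-even revenue = 52,447.61 × €138.10 = €7,243,014.72.
Current sales = 121,740 × €138.10 = €16,812,294.00.
Margin of safety = €16,812,294.00 − €7,243,014.72 = €9,569,279.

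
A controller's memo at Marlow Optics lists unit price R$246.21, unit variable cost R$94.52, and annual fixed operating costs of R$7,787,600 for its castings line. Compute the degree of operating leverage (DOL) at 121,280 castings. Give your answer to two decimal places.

Total contribution margin = 121,280 × R$151.69 = R$18,396,963.20.
EBIT = R$18,396,963.20 − R$7,787,600 = R$10,609,363.20.
DOL = contribution ÷ EBIT = R$18,396,963.20 ÷ R$10,609,363.20 = 1.7340.

1.73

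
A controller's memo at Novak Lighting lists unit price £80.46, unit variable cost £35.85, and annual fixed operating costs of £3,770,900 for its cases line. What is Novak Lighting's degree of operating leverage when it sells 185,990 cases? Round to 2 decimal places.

1.83

Total contribution margin = 185,990 × £44.61 = £8,297,013.90.
Operating income = contribution − fixed costs = £8,297,013.90 − £3,770,900 = £4,526,113.90.
Degree of operating leverage = £8,297,013.90 / £4,526,113.90 = 1.8331.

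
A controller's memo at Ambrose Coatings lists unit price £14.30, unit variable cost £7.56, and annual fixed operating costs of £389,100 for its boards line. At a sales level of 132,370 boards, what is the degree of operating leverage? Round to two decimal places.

1.77

Total contribution margin = 132,370 × £6.74 = £892,173.80.
Operating income = contribution − fixed costs = £892,173.80 − £389,100 = £503,073.80.
So DOL = total CM / EBIT = £892,173.80 / £503,073.80 = 1.7734.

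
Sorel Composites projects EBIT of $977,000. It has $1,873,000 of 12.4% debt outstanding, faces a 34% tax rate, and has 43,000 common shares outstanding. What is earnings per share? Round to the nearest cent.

$11.43

Pre-tax income = $977,000 − $232,252.00 = $744,748.00.
After tax at 34%: net income = $744,748.00 × 0.66 = $491,533.68.
Per share: $491,533.68 / 43,000 shares = $11.43.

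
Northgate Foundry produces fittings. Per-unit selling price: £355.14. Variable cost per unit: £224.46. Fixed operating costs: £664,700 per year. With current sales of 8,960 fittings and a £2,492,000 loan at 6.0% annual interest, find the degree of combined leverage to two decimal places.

3.28

At 8,960 units, contribution = 8,960 × £130.68 = £1,170,892.80.
Operating income = contribution − fixed costs = £1,170,892.80 − £664,700 = £506,192.80. Interest = £149,520.00.
DOL = £1,170,892.80 ÷ £506,192.80 = 2.3131; DFL = £506,192.80 ÷ £356,672.80 = 1.4192.
Combined leverage = 2.3131 × 1.4192 = 3.2828.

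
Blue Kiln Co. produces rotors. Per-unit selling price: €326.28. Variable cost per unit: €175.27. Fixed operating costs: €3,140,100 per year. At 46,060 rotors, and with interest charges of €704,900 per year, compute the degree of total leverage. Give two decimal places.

Total contribution margin = 46,060 × €151.01 = €6,955,520.60.
Subtracting fixed costs: EBIT = €6,955,520.60 − €3,140,100 = €3,815,420.60. Interest = €704,900.00, so EBIT − I = €3,110,520.60.
DCL = contribution ÷ (EBIT − I) = €6,955,520.60 ÷ €3,110,520.60 = 2.2361.

2.24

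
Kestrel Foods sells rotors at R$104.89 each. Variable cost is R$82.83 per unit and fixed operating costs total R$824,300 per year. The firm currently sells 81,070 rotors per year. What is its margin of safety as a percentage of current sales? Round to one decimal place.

53.9%

Contribution margin per unit = R$104.89 − R$82.83 = R$22.06. Break-even units = R$824,300 ÷ R$22.06 = 37,366.27; break-even revenue = 37,366.27 × R$104.89 = R$3,919,348.46.
Current sales = 81,070 × R$104.89 = R$8,503,432.30.
Margin of safety = (R$8,503,432.30 − R$3,919,348.46) ÷ R$8,503,432.30 = 53.9%.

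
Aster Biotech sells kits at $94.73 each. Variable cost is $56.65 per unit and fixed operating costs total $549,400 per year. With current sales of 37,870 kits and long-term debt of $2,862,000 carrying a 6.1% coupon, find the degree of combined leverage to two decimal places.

At 37,870 units, contribution = 37,870 × $38.08 = $1,442,089.60.
Subtracting fixed costs: EBIT = $1,442,089.60 − $549,400 = $892,689.60. Interest = $174,582.00.
DOL = $1,442,089.60 ÷ $892,689.60 = 1.6154; DFL = $892,689.60 ÷ $718,107.60 = 1.2431.
DCL = DOL × DFL = 1.6154 × 1.2431 = 2.0081.

2.01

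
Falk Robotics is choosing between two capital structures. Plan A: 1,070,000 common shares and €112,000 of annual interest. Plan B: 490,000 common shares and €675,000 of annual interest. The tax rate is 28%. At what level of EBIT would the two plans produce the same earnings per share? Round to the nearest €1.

€1,150,638

Set EPS_A = EPS_B: (EBIT − €112,000)(1 − 0.28) ÷ 1,070,000 = (EBIT − €675,000)(1 − 0.28) ÷ 490,000.
Cancelling (1 − t) and cross-multiplying: 490,000·(EBIT − 112,000) = 1,070,000·(EBIT − 675,000).
EBIT × (1,070,000 − 490,000) = 675,000 × 1,070,000 − 112,000 × 490,000 = 667,370,000,000, so EBIT = 667,370,000,000 ÷ 580,000 = 1,150,637.93.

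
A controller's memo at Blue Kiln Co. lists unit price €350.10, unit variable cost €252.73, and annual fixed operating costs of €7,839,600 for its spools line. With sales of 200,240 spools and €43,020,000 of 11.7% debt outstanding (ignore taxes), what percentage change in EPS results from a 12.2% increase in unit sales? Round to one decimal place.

Contribution at this volume is 200,240 × €97.37 = €19,497,368.80.
Subtracting fixed costs: EBIT = €19,497,368.80 − €7,839,600 = €11,657,768.80.
After interest of €5,033,340.00, pre-tax earnings = €6,624,428.80.
DCL = total CM / (EBIT − I) = €19,497,368.80 / €6,624,428.80 = 2.9433.
EPS therefore changes by 2.9433 × (+12.2%) = +35.9%.

+35.9%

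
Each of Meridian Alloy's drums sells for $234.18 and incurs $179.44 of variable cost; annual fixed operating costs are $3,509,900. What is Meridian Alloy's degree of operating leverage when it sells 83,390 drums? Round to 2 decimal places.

At 83,390 units, contribution = 83,390 × $54.74 = $4,564,768.60.
Subtracting fixed costs: EBIT = $4,564,768.60 − $3,509,900 = $1,054,868.60.
DOL = contribution ÷ EBIT = $4,564,768.60 ÷ $1,054,868.60 = 4.3273.

4.33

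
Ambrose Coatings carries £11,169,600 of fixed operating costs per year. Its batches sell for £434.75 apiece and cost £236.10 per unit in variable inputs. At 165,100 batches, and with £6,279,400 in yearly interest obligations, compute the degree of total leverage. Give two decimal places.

At 165,100 units, contribution = 165,100 × £198.65 = £32,797,115.00.
EBIT = £32,797,115.00 − £11,169,600 = £21,627,515.00. Interest = £6,279,400.00, so EBIT − I = £15,348,115.00.
Degree of total leverage = total CM / (EBIT − interest) = £32,797,115.00 / £15,348,115.00 = 2.1369.

2.14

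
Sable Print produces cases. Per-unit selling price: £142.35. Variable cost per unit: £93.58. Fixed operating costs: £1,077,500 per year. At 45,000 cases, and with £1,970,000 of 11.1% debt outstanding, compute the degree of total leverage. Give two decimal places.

Contribution at this volume is 45,000 × £48.77 = £2,194,650.00.
EBIT = £2,194,650.00 − £1,077,500 = £1,117,150.00. Interest = £218,670.00.
DOL = £2,194,650.00 ÷ £1,117,150.00 = 1.9645; DFL = £1,117,150.00 ÷ £898,480.00 = 1.2434.
Combined leverage = 1.9645 × 1.2434 = 2.4427.

2.44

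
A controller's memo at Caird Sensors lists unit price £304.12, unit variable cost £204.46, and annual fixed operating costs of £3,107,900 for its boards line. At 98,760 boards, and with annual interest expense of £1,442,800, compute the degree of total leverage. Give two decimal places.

1.86

Contribution at this volume is 98,760 × £99.66 = £9,842,421.60.
Operating income = contribution − fixed costs = £9,842,421.60 − £3,107,900 = £6,734,521.60. Interest = £1,442,800.00, so EBIT − I = £5,291,721.60.
Degree of total leverage = total CM / (EBIT − interest) = £9,842,421.60 / £5,291,721.60 = 1.8600.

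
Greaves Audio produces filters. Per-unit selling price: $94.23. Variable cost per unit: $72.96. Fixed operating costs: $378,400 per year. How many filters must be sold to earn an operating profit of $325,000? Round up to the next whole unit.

33,071 filters

Contribution margin per unit = $94.23 − $72.96 = $21.27.
Need Q such that Q × $21.27 − $378,400 = $325,000, i.e. Q = $703,400 / $21.27 = 33,070.05 → 33,071.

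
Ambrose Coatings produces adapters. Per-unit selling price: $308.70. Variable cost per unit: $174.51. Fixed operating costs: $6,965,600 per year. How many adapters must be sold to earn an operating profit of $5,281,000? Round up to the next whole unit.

91,264 adapters

Unit CM = price − variable cost = $308.70 − $174.51 = $134.19.
Units = (FC + target) / CM = ($6,965,600 + $5,281,000) / $134.19 = 91,263.13, so 91,264 adapters.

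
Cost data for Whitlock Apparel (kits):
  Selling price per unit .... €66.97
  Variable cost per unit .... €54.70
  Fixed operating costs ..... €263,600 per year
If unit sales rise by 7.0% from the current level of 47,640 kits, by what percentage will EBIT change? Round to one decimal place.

+12.7%

Contribution at this volume is 47,640 × €12.27 = €584,542.80.
EBIT = €584,542.80 − €263,600 = €320,942.80.
So DOL = total CM / EBIT = €584,542.80 / €320,942.80 = 1.8213.
Operating income changes by 1.8213 × +7.0% = +12.7%.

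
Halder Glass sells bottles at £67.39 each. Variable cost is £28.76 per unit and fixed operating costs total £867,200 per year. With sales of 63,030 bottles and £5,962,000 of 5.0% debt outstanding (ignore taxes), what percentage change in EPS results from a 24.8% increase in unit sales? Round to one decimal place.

At 63,030 units, contribution = 63,030 × £38.63 = £2,434,848.90.
EBIT = £2,434,848.90 − £867,200 = £1,567,648.90.
Interest = £298,100.00, so EBIT − I = £1,269,548.90.
Degree of combined leverage = contribution ÷ (EBIT − I) = £2,434,848.90 ÷ £1,269,548.90 = 1.9179.
%ΔEPS = DCL × %ΔSales = 1.9179 × +24.8% = +47.6%.

+47.6%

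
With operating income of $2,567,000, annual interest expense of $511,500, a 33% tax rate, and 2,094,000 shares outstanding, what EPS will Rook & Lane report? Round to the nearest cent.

Interest = $511,500.00, so EBT = $2,567,000 − $511,500.00 = $2,055,500.00.
Net income = $2,055,500.00 × (1 − 0.33) = $1,377,185.00.
EPS = $1,377,185.00 ÷ 2,094,000 = $0.66.

$0.66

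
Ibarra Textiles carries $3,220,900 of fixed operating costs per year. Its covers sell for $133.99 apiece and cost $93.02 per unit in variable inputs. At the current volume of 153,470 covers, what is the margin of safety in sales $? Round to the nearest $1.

$10,029,679

Contribution margin per unit = $133.99 − $93.02 = $40.97. Break-even units = $3,220,900 ÷ $40.97 = 78,616.06; break-even revenue = 78,616.06 × $133.99 = $10,533,765.95.
Actual sales revenue = 153,470 × $133.99 = $20,563,445.30.
Margin of safety = $20,563,445.30 − $10,533,765.95 = $10,029,679.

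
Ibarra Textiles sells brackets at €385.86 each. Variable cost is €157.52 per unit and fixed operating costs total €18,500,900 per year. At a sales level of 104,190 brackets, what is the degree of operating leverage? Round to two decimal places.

4.50

Total contribution margin = 104,190 × €228.34 = €23,790,744.60.
Subtracting fixed costs: EBIT = €23,790,744.60 − €18,500,900 = €5,289,844.60.
So DOL = total CM / EBIT = €23,790,744.60 / €5,289,844.60 = 4.4974.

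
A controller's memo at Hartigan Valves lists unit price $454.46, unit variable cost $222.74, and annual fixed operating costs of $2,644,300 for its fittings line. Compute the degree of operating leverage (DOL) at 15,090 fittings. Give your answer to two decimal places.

At 15,090 units, contribution = 15,090 × $231.72 = $3,496,654.80.
Subtracting fixed costs: EBIT = $3,496,654.80 − $2,644,300 = $852,354.80.
Degree of operating leverage = $3,496,654.80 / $852,354.80 = 4.1023.

4.10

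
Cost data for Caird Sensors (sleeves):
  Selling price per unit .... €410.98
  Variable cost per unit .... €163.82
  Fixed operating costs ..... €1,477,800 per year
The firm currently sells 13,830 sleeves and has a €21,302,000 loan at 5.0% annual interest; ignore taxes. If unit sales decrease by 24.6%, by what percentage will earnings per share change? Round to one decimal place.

-96.1%

At 13,830 units, contribution = 13,830 × €247.16 = €3,418,222.80.
EBIT = €3,418,222.80 − €1,477,800 = €1,940,422.80.
Interest = €1,065,100.00, so EBIT − I = €875,322.80.
DCL = total CM / (EBIT − I) = €3,418,222.80 / €875,322.80 = 3.9051.
%ΔEPS = DCL × %ΔSales = 3.9051 × -24.6% = -96.1%.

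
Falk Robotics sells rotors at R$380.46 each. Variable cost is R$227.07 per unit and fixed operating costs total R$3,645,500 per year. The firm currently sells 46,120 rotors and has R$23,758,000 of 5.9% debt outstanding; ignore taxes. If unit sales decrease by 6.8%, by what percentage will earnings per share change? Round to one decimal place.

-23.7%

Contribution at this volume is 46,120 × R$153.39 = R$7,074,346.80.
EBIT = R$7,074,346.80 − R$3,645,500 = R$3,428,846.80.
After interest of R$1,401,722.00, pre-tax earnings = R$2,027,124.80.
DCL = total CM / (EBIT − I) = R$7,074,346.80 / R$2,027,124.80 = 3.4898.
EPS therefore changes by 3.4898 × (-6.8%) = -23.7%.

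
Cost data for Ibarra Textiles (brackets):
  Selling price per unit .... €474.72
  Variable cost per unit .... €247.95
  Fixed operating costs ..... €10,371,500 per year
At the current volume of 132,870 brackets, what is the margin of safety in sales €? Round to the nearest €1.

Unit CM = price − variable cost = €474.72 − €247.95 = €226.77. Break-even units = €10,371,500 ÷ €226.77 = 45,735.77; break-even revenue = 45,735.77 × €474.72 = €21,711,683.56.
Current sales = 132,870 × €474.72 = €63,076,046.40.
Margin of safety = €63,076,046.40 − €21,711,683.56 = €41,364,363.

€41,364,363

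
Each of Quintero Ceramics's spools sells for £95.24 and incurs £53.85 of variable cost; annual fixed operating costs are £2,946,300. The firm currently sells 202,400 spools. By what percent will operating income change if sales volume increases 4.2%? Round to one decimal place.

+6.5%

Contribution at this volume is 202,400 × £41.39 = £8,377,336.00.
EBIT = £8,377,336.00 − £2,946,300 = £5,431,036.00.
DOL = contribution ÷ EBIT = £8,377,336.00 ÷ £5,431,036.00 = 1.5425.
%ΔEBIT = DOL × %ΔSales = 1.5425 × +4.2% = +6.5%.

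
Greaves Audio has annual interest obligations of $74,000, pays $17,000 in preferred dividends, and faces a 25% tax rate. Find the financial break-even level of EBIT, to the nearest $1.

Grossing the preferred dividend up to pre-tax terms: $17,000 / (1 − 0.25) = $22,666.67.
Financial break-even EBIT = interest + D_p ÷ (1 − t) = $74,000 + $22,666.67 = $96,666.67.

$96,667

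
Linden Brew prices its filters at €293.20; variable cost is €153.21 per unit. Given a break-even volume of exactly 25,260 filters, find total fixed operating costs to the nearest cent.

€3,536,147.40

Contribution margin per unit = €293.20 − €153.21 = €139.99.
Fixed costs = break-even units × CM = 25,260 × €139.99 = €3,536,147.40.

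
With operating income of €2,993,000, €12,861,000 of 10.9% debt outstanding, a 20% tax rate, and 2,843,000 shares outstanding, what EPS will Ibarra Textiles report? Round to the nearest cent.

Pre-tax income = €2,993,000 − €1,401,849.00 = €1,591,151.00.
After tax at 20%: net income = €1,591,151.00 × 0.80 = €1,272,920.80.
Per share: €1,272,920.80 / 2,843,000 shares = €0.45.

€0.45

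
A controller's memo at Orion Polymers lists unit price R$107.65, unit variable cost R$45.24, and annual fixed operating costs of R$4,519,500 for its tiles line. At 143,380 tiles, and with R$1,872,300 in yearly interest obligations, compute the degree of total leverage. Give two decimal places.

At 143,380 units, contribution = 143,380 × R$62.41 = R$8,948,345.80.
Operating income = contribution − fixed costs = R$8,948,345.80 − R$4,519,500 = R$4,428,845.80. Interest = R$1,872,300.00.
DOL = R$8,948,345.80 ÷ R$4,428,845.80 = 2.0205; DFL = R$4,428,845.80 ÷ R$2,556,545.80 = 1.7324.
Combined leverage = 2.0205 × 1.7324 = 3.5003.

3.50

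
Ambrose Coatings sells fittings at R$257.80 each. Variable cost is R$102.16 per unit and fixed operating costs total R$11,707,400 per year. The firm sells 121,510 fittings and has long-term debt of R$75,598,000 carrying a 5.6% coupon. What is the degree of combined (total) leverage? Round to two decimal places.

At 121,510 units, contribution = 121,510 × R$155.64 = R$18,911,816.40.
Subtracting fixed costs: EBIT = R$18,911,816.40 − R$11,707,400 = R$7,204,416.40. Interest = R$4,233,488.00.
DOL = R$18,911,816.40 ÷ R$7,204,416.40 = 2.6250; DFL = R$7,204,416.40 ÷ R$2,970,928.40 = 2.4250.
Combined leverage = 2.6250 × 2.4250 = 6.3656.

6.37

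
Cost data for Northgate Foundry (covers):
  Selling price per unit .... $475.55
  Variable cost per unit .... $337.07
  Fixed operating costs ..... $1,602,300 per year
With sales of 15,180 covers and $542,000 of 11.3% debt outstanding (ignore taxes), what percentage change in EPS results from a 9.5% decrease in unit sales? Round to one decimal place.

-45.5%

Total contribution margin = 15,180 × $138.48 = $2,102,126.40.
Subtracting fixed costs: EBIT = $2,102,126.40 − $1,602,300 = $499,826.40.
After interest of $61,246.00, pre-tax earnings = $438,580.40.
Degree of combined leverage = contribution ÷ (EBIT − I) = $2,102,126.40 ÷ $438,580.40 = 4.7930.
%ΔEPS = DCL × %ΔSales = 4.7930 × -9.5% = -45.5%.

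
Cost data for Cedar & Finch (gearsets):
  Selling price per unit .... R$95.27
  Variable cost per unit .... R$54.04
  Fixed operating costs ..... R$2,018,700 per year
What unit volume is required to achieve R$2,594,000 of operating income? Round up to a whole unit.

111,878 gearsets

Unit CM = price − variable cost = R$95.27 − R$54.04 = R$41.23.
Units = (FC + target) / CM = (R$2,018,700 + R$2,594,000) / R$41.23 = 111,877.27, so 111,878 gearsets.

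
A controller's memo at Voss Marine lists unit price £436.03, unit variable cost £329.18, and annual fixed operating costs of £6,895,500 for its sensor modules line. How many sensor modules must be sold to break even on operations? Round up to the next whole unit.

Contribution margin per unit = £436.03 − £329.18 = £106.85.
Break-even volume = fixed costs ÷ CM per unit = £6,895,500 ÷ £106.85 = 64,534.39, so 64,535 sensor modules.

64,535 sensor modules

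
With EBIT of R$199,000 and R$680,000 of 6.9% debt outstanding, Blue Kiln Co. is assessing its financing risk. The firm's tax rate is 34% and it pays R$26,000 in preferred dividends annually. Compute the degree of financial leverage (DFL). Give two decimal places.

Annual interest charges come to R$46,920.00.
Preferred dividends grossed up pre-tax: R$26,000 / (1 − 0.34) = R$39,393.94.
DFL = EBIT ÷ [EBIT − I − D_p/(1−t)] = R$199,000 ÷ [R$199,000 − R$46,920.00 − R$39,393.94] = R$199,000 ÷ R$112,686.06 = 1.7660.

1.77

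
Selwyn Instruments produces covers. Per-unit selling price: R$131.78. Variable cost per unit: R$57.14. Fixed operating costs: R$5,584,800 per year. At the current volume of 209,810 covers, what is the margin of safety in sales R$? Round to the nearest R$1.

Contribution margin per unit = R$131.78 − R$57.14 = R$74.64. Break-even units = R$5,584,800 ÷ R$74.64 = 74,823.15; break-even revenue = 74,823.15 × R$131.78 = R$9,860,194.86.
Current sales = 209,810 × R$131.78 = R$27,648,761.80.
Margin of safety = R$27,648,761.80 − R$9,860,194.86 = R$17,788,567.

R$17,788,567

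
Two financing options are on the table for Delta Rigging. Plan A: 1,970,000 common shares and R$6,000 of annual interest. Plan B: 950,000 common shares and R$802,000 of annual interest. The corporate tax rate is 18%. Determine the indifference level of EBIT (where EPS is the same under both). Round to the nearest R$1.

Set EPS_A = EPS_B: (EBIT − R$6,000)(1 − 0.18) ÷ 1,970,000 = (EBIT − R$802,000)(1 − 0.18) ÷ 950,000.
Cancelling (1 − t) and cross-multiplying: 950,000·(EBIT − 6,000) = 1,970,000·(EBIT − 802,000).
EBIT × (1,970,000 − 950,000) = 802,000 × 1,970,000 − 6,000 × 950,000 = 1,574,240,000,000, so EBIT = 1,574,240,000,000 ÷ 1,020,000 = 1,543,372.55.

R$1,543,373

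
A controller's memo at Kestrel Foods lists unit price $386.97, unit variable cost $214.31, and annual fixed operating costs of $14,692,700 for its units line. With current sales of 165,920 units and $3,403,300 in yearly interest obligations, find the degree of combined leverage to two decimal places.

Contribution at this volume is 165,920 × $172.66 = $28,647,747.20.
EBIT = $28,647,747.20 − $14,692,700 = $13,955,047.20. Interest = $3,403,300.00, so EBIT − I = $10,551,747.20.
Degree of total leverage = total CM / (EBIT − interest) = $28,647,747.20 / $10,551,747.20 = 2.7150.

2.71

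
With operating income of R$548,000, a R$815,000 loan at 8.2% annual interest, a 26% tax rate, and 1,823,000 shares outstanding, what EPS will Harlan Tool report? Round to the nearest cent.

Pre-tax income = R$548,000 − R$66,830.00 = R$481,170.00.
After tax at 26%: net income = R$481,170.00 × 0.74 = R$356,065.80.
EPS = R$356,065.80 ÷ 1,823,000 = R$0.20.

R$0.20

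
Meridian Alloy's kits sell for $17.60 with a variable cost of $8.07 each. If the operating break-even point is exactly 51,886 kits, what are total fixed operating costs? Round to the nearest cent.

Each unit contributes $17.60 − $8.07 = $9.53.
Since BE = FC / CM, FC = 51,886 × $9.53 = $494,473.58.

$494,473.58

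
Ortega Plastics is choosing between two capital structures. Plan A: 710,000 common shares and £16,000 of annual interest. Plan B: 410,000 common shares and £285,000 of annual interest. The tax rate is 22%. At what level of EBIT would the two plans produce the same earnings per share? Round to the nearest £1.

£652,633

At indifference, (EBIT − 16,000)(1 − t)/710,000 = (EBIT − 285,000)(1 − t)/410,000.
The (1 − t) factor cancels: (EBIT − 16,000) × 410,000 = (EBIT − 285,000) × 710,000.
Solving, EBIT = (285,000·710,000 − 16,000·410,000) / (710,000 − 410,000) = 195,790,000,000 / 300,000 = 652,633.33.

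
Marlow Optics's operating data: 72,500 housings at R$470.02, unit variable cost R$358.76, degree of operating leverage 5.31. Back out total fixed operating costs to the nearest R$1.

R$6,547,263

Contribution at this volume is 72,500 × R$111.26 = R$8,066,350.00.
Since DOL = CM ÷ EBIT, EBIT = R$8,066,350.00 ÷ 5.31 = R$1,519,086.63.
And FC = contribution − EBIT = R$8,066,350.00 − R$1,519,086.63 = R$6,547,263.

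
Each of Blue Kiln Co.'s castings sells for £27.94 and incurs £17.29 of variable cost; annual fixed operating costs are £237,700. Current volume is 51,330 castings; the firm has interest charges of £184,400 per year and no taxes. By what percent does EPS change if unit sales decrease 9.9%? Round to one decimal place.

-43.4%

At 51,330 units, contribution = 51,330 × £10.65 = £546,664.50.
EBIT = £546,664.50 − £237,700 = £308,964.50.
After interest of £184,400.00, pre-tax earnings = £124,564.50.
DCL = total CM / (EBIT − I) = £546,664.50 / £124,564.50 = 4.3886.
EPS therefore changes by 4.3886 × (-9.9%) = -43.4%.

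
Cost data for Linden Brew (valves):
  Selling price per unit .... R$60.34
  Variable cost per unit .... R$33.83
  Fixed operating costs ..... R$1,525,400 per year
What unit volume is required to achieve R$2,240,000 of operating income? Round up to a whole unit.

Contribution margin per unit = R$60.34 − R$33.83 = R$26.51.
Units = (FC + target) / CM = (R$1,525,400 + R$2,240,000) / R$26.51 = 142,036.97, so 142,037 valves.

142,037 valves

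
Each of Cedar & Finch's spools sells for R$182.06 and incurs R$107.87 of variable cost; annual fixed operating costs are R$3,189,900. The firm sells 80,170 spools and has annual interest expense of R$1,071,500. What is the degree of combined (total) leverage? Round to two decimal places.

Contribution at this volume is 80,170 × R$74.19 = R$5,947,812.30.
Subtracting fixed costs: EBIT = R$5,947,812.30 − R$3,189,900 = R$2,757,912.30. Interest = R$1,071,500.00.
DOL = R$5,947,812.30 ÷ R$2,757,912.30 = 2.1566; DFL = R$2,757,912.30 ÷ R$1,686,412.30 = 1.6354.
DCL = DOL × DFL = 2.1566 × 1.6354 = 3.5269.

3.53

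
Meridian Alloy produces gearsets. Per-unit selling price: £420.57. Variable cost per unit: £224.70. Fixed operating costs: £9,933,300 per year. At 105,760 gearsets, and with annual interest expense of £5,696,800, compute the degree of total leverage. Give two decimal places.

At 105,760 units, contribution = 105,760 × £195.87 = £20,715,211.20.
EBIT = £20,715,211.20 − £9,933,300 = £10,781,911.20. Interest = £5,696,800.00.
DOL = £20,715,211.20 ÷ £10,781,911.20 = 1.9213; DFL = £10,781,911.20 ÷ £5,085,111.20 = 2.1203.
DCL = DOL × DFL = 1.9213 × 2.1203 = 4.0737.

4.07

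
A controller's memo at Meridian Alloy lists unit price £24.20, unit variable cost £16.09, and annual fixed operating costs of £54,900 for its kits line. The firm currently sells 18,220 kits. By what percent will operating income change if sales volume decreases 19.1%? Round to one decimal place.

-30.4%

Contribution at this volume is 18,220 × £8.11 = £147,764.20.
Operating income = contribution − fixed costs = £147,764.20 − £54,900 = £92,864.20.
Degree of operating leverage = £147,764.20 / £92,864.20 = 1.5912.
Operating income changes by 1.5912 × -19.1% = -30.4%.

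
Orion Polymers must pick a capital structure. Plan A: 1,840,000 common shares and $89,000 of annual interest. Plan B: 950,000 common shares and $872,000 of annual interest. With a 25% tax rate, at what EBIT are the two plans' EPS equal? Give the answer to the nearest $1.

At indifference, (EBIT − 89,000)(1 − t)/1,840,000 = (EBIT − 872,000)(1 − t)/950,000.
The (1 − t) factor cancels: (EBIT − 89,000) × 950,000 = (EBIT − 872,000) × 1,840,000.
Solving, EBIT = (872,000·1,840,000 − 89,000·950,000) / (1,840,000 − 950,000) = 1,519,930,000,000 / 890,000 = 1,707,786.52.

$1,707,787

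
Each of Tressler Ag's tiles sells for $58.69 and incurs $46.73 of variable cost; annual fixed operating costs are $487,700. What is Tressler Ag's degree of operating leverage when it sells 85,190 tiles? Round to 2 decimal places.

1.92

Total contribution margin = 85,190 × $11.96 = $1,018,872.40.
Subtracting fixed costs: EBIT = $1,018,872.40 − $487,700 = $531,172.40.
Degree of operating leverage = $1,018,872.40 / $531,172.40 = 1.9182.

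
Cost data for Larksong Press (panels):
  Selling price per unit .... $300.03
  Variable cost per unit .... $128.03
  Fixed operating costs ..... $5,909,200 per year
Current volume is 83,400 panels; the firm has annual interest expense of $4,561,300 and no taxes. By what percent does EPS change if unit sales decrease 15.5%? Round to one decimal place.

At 83,400 units, contribution = 83,400 × $172.00 = $14,344,800.00.
Subtracting fixed costs: EBIT = $14,344,800.00 − $5,909,200 = $8,435,600.00.
After interest of $4,561,300.00, pre-tax earnings = $3,874,300.00.
Degree of combined leverage = contribution ÷ (EBIT − I) = $14,344,800.00 ÷ $3,874,300.00 = 3.7026.
%ΔEPS = DCL × %ΔSales = 3.7026 × -15.5% = -57.4%.

-57.4%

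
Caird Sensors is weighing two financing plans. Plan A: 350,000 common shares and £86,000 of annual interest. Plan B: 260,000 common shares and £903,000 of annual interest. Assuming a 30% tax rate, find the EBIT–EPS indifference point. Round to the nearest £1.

Set EPS_A = EPS_B: (EBIT − £86,000)(1 − 0.30) ÷ 350,000 = (EBIT − £903,000)(1 − 0.30) ÷ 260,000.
Cancelling (1 − t) and cross-multiplying: 260,000·(EBIT − 86,000) = 350,000·(EBIT − 903,000).
EBIT × (350,000 − 260,000) = 903,000 × 350,000 − 86,000 × 260,000 = 293,690,000,000, so EBIT = 293,690,000,000 ÷ 90,000 = 3,263,222.22.

£3,263,222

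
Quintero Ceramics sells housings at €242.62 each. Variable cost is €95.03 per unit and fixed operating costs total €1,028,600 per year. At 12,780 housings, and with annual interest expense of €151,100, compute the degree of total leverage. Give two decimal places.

Contribution at this volume is 12,780 × €147.59 = €1,886,200.20.
Operating income = contribution − fixed costs = €1,886,200.20 − €1,028,600 = €857,600.20. Interest = €151,100.00.
DOL = €1,886,200.20 ÷ €857,600.20 = 2.1994; DFL = €857,600.20 ÷ €706,500.20 = 1.2139.
DCL = DOL × DFL = 2.1994 × 1.2139 = 2.6699.

2.67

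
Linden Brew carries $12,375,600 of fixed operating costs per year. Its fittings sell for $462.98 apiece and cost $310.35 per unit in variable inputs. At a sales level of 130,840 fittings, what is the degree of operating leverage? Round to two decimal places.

At 130,840 units, contribution = 130,840 × $152.63 = $19,970,109.20.
Operating income = contribution − fixed costs = $19,970,109.20 − $12,375,600 = $7,594,509.20.
DOL = contribution ÷ EBIT = $19,970,109.20 ÷ $7,594,509.20 = 2.6295.

2.63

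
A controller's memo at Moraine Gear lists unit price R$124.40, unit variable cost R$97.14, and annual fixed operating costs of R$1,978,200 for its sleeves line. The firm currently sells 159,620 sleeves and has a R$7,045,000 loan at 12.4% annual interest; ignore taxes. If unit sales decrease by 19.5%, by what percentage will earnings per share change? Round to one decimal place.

-56.6%

Contribution at this volume is 159,620 × R$27.26 = R$4,351,241.20.
Subtracting fixed costs: EBIT = R$4,351,241.20 − R$1,978,200 = R$2,373,041.20.
After interest of R$873,580.00, pre-tax earnings = R$1,499,461.20.
DCL = total CM / (EBIT − I) = R$4,351,241.20 / R$1,499,461.20 = 2.9019.
EPS therefore changes by 2.9019 × (-19.5%) = -56.6%.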